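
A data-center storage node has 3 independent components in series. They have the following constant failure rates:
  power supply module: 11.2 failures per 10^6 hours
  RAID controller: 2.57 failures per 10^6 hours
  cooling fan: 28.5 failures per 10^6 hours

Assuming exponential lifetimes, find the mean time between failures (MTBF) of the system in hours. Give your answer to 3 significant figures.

23700

Series of exponential components: λ_sys = Σ λ_i
λ_sys = 0.0000112 + 0.00000257 + 0.0000285 = 4.2270e-05 /h
MTBF = 1 / λ_sys = 23700 h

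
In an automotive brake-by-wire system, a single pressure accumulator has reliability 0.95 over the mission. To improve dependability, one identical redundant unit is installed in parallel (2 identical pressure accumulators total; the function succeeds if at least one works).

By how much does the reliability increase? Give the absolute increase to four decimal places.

R_before = 0.95
R_after = 1 − (1 − 0.95)^2 = 0.9975
ΔR = 0.9975 − 0.95 = 0.0475

0.0475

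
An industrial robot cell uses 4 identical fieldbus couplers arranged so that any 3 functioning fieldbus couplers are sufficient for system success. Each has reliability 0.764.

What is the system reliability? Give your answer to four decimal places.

R = Σ_{i=3}^{4} C(4,i) p^i (1−p)^{4−i} with p = 0.764
C(4,3)·0.764^3·0.236^1 = 0.420971
C(4,4)·0.764^4·0.236^0 = 0.340701
Sum = 0.7617

0.7617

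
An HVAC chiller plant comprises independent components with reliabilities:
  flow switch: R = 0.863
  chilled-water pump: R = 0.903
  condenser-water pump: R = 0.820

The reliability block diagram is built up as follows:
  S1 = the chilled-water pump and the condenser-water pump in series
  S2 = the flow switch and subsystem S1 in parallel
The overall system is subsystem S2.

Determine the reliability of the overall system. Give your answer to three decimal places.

0.964

Series (chilled-water pump and condenser-water pump): 0.90300 × 0.82000 = 0.74046
Parallel (flow switch and [0.74046]): 1 − (1 − 0.86300)(1 − 0.74046) = 0.964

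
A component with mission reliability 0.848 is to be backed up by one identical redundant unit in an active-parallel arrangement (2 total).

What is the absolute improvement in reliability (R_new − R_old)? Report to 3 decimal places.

R_before = 0.848
R_after = 1 − (1 − 0.848)^2 = 0.977
ΔR = 0.977 − 0.848 = 0.129

0.129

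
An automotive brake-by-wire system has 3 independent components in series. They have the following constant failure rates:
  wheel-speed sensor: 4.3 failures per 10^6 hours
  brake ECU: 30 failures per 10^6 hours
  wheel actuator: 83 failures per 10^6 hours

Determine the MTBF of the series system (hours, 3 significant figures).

Series of exponential components: λ_sys = Σ λ_i
λ_sys = 0.0000043 + 0.000030 + 0.000083 = 1.1730e-04 /h
MTBF = 1 / λ_sys = 8530 h

8530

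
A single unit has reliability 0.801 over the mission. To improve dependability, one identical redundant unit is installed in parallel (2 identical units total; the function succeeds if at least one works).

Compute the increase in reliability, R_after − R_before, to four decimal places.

R_before = 0.801
R_after = 1 − (1 − 0.801)^2 = 0.9604
ΔR = 0.9604 − 0.801 = 0.1594

0.1594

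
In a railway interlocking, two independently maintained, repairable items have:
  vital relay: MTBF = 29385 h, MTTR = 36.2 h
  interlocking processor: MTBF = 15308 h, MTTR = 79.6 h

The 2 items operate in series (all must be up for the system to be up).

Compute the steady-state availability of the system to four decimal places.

0.9936

A(vital relay) = MTBF/(MTBF+MTTR) = 29385/(29385+36.2) = 0.998770
A(interlocking processor) = MTBF/(MTBF+MTTR) = 15308/(15308+79.6) = 0.994827
Series availability: 0.998770 × 0.994827 = 0.9936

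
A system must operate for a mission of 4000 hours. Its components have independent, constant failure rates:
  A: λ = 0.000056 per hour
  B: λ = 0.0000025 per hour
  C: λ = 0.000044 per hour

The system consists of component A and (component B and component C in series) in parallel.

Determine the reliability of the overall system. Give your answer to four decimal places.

0.9659

R(A) = exp(−0.000056 × 4000) = 0.799315
R(B) = exp(−0.0000025 × 4000) = 0.990050
R(C) = exp(−0.000044 × 4000) = 0.838618
Series (B and C): 0.990050 × 0.838618 = 0.830274
Parallel (A and [0.830274]): 1 − (1 − 0.799315)(1 − 0.830274) = 0.9659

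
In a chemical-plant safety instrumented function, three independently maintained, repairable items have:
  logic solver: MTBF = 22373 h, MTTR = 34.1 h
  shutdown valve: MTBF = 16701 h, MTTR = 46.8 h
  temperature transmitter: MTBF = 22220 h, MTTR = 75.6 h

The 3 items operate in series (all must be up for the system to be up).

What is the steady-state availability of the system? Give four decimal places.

A(logic solver) = MTBF/(MTBF+MTTR) = 22373/(22373+34.1) = 0.998478
A(shutdown valve) = MTBF/(MTBF+MTTR) = 16701/(16701+46.8) = 0.997206
A(temperature transmitter) = MTBF/(MTBF+MTTR) = 22220/(22220+75.6) = 0.996609
Series availability: 0.998478 × 0.997206 × 0.996609 = 0.9923

0.9923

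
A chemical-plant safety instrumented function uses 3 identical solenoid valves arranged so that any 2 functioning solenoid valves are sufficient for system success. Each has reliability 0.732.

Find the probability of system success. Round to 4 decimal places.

R = Σ_{i=2}^{3} C(3,i) p^i (1−p)^{3−i} with p = 0.732
C(3,2)·0.732^2·0.268^1 = 0.430802
C(3,3)·0.732^3·0.268^0 = 0.392223
Sum = 0.8230

0.8230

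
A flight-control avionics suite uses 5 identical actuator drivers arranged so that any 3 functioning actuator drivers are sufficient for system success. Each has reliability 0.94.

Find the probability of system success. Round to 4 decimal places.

0.9980

R = Σ_{i=3}^{5} C(5,i) p^i (1−p)^{5−i} with p = 0.94
C(5,3)·0.94^3·0.06^2 = 0.029901
C(5,4)·0.94^4·0.06^1 = 0.234225
C(5,5)·0.94^5·0.06^0 = 0.733904
Sum = 0.9980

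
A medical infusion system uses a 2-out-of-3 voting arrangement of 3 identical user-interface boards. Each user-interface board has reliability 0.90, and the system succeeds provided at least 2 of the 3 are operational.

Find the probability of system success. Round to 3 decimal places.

0.972

R = Σ_{i=2}^{3} C(3,i) p^i (1−p)^{3−i} with p = 0.90
C(3,2)·0.90^2·0.10^1 = 0.24300
C(3,3)·0.90^3·0.10^0 = 0.72900
Sum = 0.972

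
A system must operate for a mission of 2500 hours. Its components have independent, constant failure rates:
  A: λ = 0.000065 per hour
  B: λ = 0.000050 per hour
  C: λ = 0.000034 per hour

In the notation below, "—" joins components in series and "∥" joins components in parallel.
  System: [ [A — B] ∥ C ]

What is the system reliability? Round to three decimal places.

R(A) = exp(−0.000065 × 2500) = 0.85002
R(B) = exp(−0.000050 × 2500) = 0.88250
R(C) = exp(−0.000034 × 2500) = 0.91851
Series (A and B): 0.85002 × 0.88250 = 0.75014
Parallel ([0.75014] and C): 1 − (1 − 0.75014)(1 − 0.91851) = 0.980

0.980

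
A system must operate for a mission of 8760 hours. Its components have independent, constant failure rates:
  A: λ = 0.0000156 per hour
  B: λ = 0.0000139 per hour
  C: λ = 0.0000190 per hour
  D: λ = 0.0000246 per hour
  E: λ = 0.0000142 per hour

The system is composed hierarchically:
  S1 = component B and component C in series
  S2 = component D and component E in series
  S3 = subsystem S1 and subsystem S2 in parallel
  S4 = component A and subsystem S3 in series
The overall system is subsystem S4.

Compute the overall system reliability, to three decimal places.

0.809

R(A) = exp(−0.0000156 × 8760) = 0.87227
R(B) = exp(−0.0000139 × 8760) = 0.88536
R(C) = exp(−0.0000190 × 8760) = 0.84667
R(D) = exp(−0.0000246 × 8760) = 0.80614
R(E) = exp(−0.0000142 × 8760) = 0.88303
Series (B and C): 0.88536 × 0.84667 = 0.74961
Series (D and E): 0.80614 × 0.88303 = 0.71185
Parallel ([0.74961] and [0.71185]): 1 − (1 − 0.74961)(1 − 0.71185) = 0.92785
Series (A and [0.92785]): 0.87227 × 0.92785 = 0.809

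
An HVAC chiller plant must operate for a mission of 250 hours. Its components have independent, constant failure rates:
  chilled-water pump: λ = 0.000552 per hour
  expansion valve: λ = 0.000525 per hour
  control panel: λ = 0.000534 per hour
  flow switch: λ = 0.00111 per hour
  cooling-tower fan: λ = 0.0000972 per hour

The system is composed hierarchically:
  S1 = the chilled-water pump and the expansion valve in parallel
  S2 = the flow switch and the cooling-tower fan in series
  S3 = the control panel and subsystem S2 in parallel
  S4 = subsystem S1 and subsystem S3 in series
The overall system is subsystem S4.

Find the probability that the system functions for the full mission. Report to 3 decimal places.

R(chilled-water pump) = exp(−0.000552 × 250) = 0.87110
R(expansion valve) = exp(−0.000525 × 250) = 0.87700
R(control panel) = exp(−0.000534 × 250) = 0.87503
R(flow switch) = exp(−0.00111 × 250) = 0.75768
R(cooling-tower fan) = exp(−0.0000972 × 250) = 0.97599
Parallel (chilled-water pump and expansion valve): 1 − (1 − 0.87110)(1 − 0.87700) = 0.98415
Series (flow switch and cooling-tower fan): 0.75768 × 0.97599 = 0.73949
Parallel (control panel and [0.73949]): 1 − (1 − 0.87503)(1 − 0.73949) = 0.96744
Series ([0.98415] and [0.96744]): 0.98415 × 0.96744 = 0.952

0.952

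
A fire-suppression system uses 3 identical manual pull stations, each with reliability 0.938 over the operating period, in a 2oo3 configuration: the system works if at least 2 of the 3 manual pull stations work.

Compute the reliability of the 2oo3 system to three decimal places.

0.989

R = Σ_{i=2}^{3} C(3,i) p^i (1−p)^{3−i} with p = 0.938
C(3,2)·0.938^2·0.062^1 = 0.16365
C(3,3)·0.938^3·0.062^0 = 0.82529
Sum = 0.989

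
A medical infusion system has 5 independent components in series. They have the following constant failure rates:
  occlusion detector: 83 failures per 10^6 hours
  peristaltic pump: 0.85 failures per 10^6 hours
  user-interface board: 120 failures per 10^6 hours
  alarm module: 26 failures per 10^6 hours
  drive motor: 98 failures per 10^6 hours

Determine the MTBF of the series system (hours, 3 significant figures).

3050

Series of exponential components: λ_sys = Σ λ_i
λ_sys = 0.000083 + 0.00000085 + 0.00012 + 0.000026 + 0.000098 = 3.2785e-04 /h
MTBF = 1 / λ_sys = 3050 h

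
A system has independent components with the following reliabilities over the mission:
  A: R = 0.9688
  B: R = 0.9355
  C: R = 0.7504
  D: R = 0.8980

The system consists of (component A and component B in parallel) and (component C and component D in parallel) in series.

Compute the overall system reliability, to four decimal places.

Parallel (A and B): 1 − (1 − 0.968800)(1 − 0.935500) = 0.997988
Parallel (C and D): 1 − (1 − 0.750400)(1 − 0.898000) = 0.974541
Series ([0.997988] and [0.974541]): 0.997988 × 0.974541 = 0.9726

0.9726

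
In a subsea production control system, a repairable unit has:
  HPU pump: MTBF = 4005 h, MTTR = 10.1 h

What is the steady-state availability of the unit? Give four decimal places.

0.9975

A(HPU pump) = MTBF/(MTBF+MTTR) = 4005/(4005+10.1) = 0.9975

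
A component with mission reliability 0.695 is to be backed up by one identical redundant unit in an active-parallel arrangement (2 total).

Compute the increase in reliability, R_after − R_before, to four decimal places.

0.2120

R_before = 0.695
R_after = 1 − (1 − 0.695)^2 = 0.9070
ΔR = 0.9070 − 0.695 = 0.2120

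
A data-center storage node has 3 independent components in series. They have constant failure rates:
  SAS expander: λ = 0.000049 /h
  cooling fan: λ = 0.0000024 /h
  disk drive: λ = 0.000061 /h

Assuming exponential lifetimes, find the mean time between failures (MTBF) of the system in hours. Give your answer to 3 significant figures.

8900

Series of exponential components: λ_sys = Σ λ_i
λ_sys = 0.000049 + 0.0000024 + 0.000061 = 1.1240e-04 /h
MTBF = 1 / λ_sys = 8900 h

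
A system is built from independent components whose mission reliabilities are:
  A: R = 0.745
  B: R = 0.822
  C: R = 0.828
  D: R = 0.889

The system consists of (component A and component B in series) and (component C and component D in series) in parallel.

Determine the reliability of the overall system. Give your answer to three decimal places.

0.898

Series (A and B): 0.74500 × 0.82200 = 0.61239
Series (C and D): 0.82800 × 0.88900 = 0.73609
Parallel ([0.61239] and [0.73609]): 1 − (1 − 0.61239)(1 − 0.73609) = 0.898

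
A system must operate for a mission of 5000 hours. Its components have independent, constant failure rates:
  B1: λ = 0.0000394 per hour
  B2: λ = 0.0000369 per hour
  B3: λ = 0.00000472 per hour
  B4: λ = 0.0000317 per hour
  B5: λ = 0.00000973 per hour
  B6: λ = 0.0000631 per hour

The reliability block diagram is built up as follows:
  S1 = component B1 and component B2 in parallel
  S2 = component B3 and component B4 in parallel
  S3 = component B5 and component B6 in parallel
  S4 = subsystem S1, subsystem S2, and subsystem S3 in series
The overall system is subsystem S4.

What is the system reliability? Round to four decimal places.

R(B1) = exp(−0.0000394 × 5000) = 0.821191
R(B2) = exp(−0.0000369 × 5000) = 0.831520
R(B3) = exp(−0.00000472 × 5000) = 0.976676
R(B4) = exp(−0.0000317 × 5000) = 0.853423
R(B5) = exp(−0.00000973 × 5000) = 0.952514
R(B6) = exp(−0.0000631 × 5000) = 0.729424
Parallel (B1 and B2): 1 − (1 − 0.821191)(1 − 0.831520) = 0.969874
Parallel (B3 and B4): 1 − (1 − 0.976676)(1 − 0.853423) = 0.996581
Parallel (B5 and B6): 1 − (1 − 0.952514)(1 − 0.729424) = 0.987151
Series ([0.969874], [0.996581], and [0.987151]): 0.969874 × 0.996581 × 0.987151 = 0.9541

0.9541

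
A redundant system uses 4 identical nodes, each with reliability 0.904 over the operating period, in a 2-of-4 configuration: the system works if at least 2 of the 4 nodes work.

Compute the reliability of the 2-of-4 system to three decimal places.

0.997

R = Σ_{i=2}^{4} C(4,i) p^i (1−p)^{4−i} with p = 0.904
C(4,2)·0.904^2·0.096^2 = 0.04519
C(4,3)·0.904^3·0.096^1 = 0.28369
C(4,4)·0.904^4·0.096^0 = 0.66784
Sum = 0.997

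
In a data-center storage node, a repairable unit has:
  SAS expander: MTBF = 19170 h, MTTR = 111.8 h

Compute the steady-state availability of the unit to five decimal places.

0.99420

A(SAS expander) = MTBF/(MTBF+MTTR) = 19170/(19170+111.8) = 0.99420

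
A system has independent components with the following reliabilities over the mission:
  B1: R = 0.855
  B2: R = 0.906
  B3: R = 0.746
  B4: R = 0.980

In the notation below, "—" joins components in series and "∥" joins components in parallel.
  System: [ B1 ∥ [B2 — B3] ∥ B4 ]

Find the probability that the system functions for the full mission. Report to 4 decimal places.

Series (B2 and B3): 0.906000 × 0.746000 = 0.675876
Parallel (B1, [0.675876], and B4): 1 − (1 − 0.855000)(1 − 0.675876)(1 − 0.980000) = 0.9991

0.9991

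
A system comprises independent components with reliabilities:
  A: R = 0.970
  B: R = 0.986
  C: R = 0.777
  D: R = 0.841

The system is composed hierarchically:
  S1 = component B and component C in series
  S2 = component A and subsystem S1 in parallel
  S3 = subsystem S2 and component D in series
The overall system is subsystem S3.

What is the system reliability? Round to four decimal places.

0.8351

Series (B and C): 0.986000 × 0.777000 = 0.766122
Parallel (A and [0.766122]): 1 − (1 − 0.970000)(1 − 0.766122) = 0.992984
Series ([0.992984] and D): 0.992984 × 0.841000 = 0.8351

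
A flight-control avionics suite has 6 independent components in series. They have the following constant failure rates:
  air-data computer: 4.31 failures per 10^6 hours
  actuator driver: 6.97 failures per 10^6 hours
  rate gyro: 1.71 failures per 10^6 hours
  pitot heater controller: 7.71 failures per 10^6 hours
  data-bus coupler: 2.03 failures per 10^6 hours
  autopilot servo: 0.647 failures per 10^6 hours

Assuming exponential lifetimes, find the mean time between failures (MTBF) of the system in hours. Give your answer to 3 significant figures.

Series of exponential components: λ_sys = Σ λ_i
λ_sys = 0.00000431 + 0.00000697 + 0.00000171 + 0.00000771 + 0.00000203 + 0.000000647 = 2.3377e-05 /h
MTBF = 1 / λ_sys = 42800 h

42800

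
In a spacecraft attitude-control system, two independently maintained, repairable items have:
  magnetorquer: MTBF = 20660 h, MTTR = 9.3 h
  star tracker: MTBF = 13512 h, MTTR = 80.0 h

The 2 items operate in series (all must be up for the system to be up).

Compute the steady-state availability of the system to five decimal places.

0.99367

A(magnetorquer) = MTBF/(MTBF+MTTR) = 20660/(20660+9.3) = 0.999550
A(star tracker) = MTBF/(MTBF+MTTR) = 13512/(13512+80.0) = 0.994114
Series availability: 0.999550 × 0.994114 = 0.99367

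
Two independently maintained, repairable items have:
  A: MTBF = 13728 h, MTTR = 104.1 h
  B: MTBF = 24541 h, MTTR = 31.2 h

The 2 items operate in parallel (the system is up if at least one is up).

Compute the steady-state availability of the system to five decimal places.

0.99999

A(A) = MTBF/(MTBF+MTTR) = 13728/(13728+104.1) = 0.992474
A(B) = MTBF/(MTBF+MTTR) = 24541/(24541+31.2) = 0.998730
Parallel availability: 1 − (1 − 0.992474)(1 − 0.998730) = 0.99999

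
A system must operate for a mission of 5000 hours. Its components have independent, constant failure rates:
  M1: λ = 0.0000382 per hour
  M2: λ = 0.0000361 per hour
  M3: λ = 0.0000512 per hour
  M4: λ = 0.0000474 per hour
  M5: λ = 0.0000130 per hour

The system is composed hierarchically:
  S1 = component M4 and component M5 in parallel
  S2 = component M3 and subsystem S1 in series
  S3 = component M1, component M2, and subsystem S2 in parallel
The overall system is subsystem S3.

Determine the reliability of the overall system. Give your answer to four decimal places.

R(M1) = exp(−0.0000382 × 5000) = 0.826133
R(M2) = exp(−0.0000361 × 5000) = 0.834853
R(M3) = exp(−0.0000512 × 5000) = 0.774142
R(M4) = exp(−0.0000474 × 5000) = 0.788991
R(M5) = exp(−0.0000130 × 5000) = 0.937067
Parallel (M4 and M5): 1 − (1 − 0.788991)(1 − 0.937067) = 0.986721
Series (M3 and [0.986721]): 0.774142 × 0.986721 = 0.763862
Parallel (M1, M2, and [0.763862]): 1 − (1 − 0.826133)(1 − 0.834853)(1 − 0.763862) = 0.9932

0.9932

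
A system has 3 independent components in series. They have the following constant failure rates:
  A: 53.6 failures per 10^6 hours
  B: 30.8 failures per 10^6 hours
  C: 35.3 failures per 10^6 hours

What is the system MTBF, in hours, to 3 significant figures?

Series of exponential components: λ_sys = Σ λ_i
λ_sys = 0.0000536 + 0.0000308 + 0.0000353 = 1.1970e-04 /h
MTBF = 1 / λ_sys = 8350 h

8350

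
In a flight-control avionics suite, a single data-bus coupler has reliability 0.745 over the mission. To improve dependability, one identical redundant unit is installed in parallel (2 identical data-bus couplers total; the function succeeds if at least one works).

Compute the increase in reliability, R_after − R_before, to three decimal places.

R_before = 0.745
R_after = 1 − (1 − 0.745)^2 = 0.935
ΔR = 0.935 − 0.745 = 0.190

0.190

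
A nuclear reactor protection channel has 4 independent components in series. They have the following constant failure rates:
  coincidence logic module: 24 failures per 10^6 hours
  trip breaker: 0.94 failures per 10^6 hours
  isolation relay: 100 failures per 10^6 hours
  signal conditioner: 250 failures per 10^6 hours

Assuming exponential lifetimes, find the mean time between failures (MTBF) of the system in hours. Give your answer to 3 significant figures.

2670

Series of exponential components: λ_sys = Σ λ_i
λ_sys = 0.000024 + 0.00000094 + 0.00010 + 0.00025 = 3.7494e-04 /h
MTBF = 1 / λ_sys = 2670 h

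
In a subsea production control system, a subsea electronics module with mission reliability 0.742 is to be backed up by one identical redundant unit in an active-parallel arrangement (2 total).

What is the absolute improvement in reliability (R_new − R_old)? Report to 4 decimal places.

0.1914

R_before = 0.742
R_after = 1 − (1 − 0.742)^2 = 0.9334
ΔR = 0.9334 − 0.742 = 0.1914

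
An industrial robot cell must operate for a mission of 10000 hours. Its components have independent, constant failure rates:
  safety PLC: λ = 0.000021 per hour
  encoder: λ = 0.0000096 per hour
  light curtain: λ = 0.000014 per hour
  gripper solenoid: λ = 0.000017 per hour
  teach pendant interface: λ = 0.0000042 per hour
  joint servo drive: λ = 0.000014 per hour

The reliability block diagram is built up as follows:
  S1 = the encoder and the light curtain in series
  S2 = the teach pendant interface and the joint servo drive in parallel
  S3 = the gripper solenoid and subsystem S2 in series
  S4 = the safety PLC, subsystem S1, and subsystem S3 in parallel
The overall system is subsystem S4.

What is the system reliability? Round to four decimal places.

0.9936

R(safety PLC) = exp(−0.000021 × 10000) = 0.810584
R(encoder) = exp(−0.0000096 × 10000) = 0.908464
R(light curtain) = exp(−0.000014 × 10000) = 0.869358
R(gripper solenoid) = exp(−0.000017 × 10000) = 0.843665
R(teach pendant interface) = exp(−0.0000042 × 10000) = 0.958870
R(joint servo drive) = exp(−0.000014 × 10000) = 0.869358
Series (encoder and light curtain): 0.908464 × 0.869358 = 0.789780
Parallel (teach pendant interface and joint servo drive): 1 − (1 − 0.958870)(1 − 0.869358) = 0.994627
Series (gripper solenoid and [0.994627]): 0.843665 × 0.994627 = 0.839132
Parallel (safety PLC, [0.789780], and [0.839132]): 1 − (1 − 0.810584)(1 − 0.789780)(1 − 0.839132) = 0.9936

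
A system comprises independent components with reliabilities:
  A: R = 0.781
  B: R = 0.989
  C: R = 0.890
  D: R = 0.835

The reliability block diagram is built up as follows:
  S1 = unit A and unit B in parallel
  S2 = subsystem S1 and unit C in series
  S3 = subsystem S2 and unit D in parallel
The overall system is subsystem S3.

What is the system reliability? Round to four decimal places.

Parallel (A and B): 1 − (1 − 0.781000)(1 − 0.989000) = 0.997591
Series ([0.997591] and C): 0.997591 × 0.890000 = 0.887856
Parallel ([0.887856] and D): 1 − (1 − 0.887856)(1 − 0.835000) = 0.9815

0.9815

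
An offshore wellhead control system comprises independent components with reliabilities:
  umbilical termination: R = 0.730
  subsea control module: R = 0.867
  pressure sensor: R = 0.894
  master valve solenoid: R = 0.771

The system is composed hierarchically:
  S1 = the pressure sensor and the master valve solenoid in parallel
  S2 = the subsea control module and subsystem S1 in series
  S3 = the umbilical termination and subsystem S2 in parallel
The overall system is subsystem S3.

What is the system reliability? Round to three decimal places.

0.958

Parallel (pressure sensor and master valve solenoid): 1 − (1 − 0.89400)(1 − 0.77100) = 0.97573
Series (subsea control module and [0.97573]): 0.86700 × 0.97573 = 0.84596
Parallel (umbilical termination and [0.84596]): 1 − (1 − 0.73000)(1 − 0.84596) = 0.958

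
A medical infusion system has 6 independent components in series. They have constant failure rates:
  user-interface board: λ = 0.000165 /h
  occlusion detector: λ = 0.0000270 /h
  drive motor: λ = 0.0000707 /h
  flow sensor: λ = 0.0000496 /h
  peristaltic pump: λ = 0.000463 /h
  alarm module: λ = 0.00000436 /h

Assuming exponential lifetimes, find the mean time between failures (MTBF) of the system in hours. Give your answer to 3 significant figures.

1280

Series of exponential components: λ_sys = Σ λ_i
λ_sys = 0.000165 + 0.0000270 + 0.0000707 + 0.0000496 + 0.000463 + 0.00000436 = 7.7966e-04 /h
MTBF = 1 / λ_sys = 1280 h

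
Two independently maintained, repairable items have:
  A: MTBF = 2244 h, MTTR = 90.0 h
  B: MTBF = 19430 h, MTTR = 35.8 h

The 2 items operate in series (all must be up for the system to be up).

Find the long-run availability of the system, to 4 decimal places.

0.9597

A(A) = MTBF/(MTBF+MTTR) = 2244/(2244+90.0) = 0.961440
A(B) = MTBF/(MTBF+MTTR) = 19430/(19430+35.8) = 0.998161
Series availability: 0.961440 × 0.998161 = 0.9597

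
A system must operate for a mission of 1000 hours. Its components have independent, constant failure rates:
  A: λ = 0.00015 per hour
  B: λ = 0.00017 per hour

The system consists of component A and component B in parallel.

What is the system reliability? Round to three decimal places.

R(A) = exp(−0.00015 × 1000) = 0.86071
R(B) = exp(−0.00017 × 1000) = 0.84366
Parallel (A and B): 1 − (1 − 0.86071)(1 − 0.84366) = 0.978

0.978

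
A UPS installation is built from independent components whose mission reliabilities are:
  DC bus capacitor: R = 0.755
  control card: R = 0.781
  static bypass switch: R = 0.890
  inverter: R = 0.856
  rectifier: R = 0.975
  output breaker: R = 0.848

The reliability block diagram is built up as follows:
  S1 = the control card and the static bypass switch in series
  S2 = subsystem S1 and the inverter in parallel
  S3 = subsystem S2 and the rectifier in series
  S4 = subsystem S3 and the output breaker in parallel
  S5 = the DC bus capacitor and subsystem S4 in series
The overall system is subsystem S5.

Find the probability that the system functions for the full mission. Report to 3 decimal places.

0.747

Series (control card and static bypass switch): 0.78100 × 0.89000 = 0.69509
Parallel ([0.69509] and inverter): 1 − (1 − 0.69509)(1 − 0.85600) = 0.95609
Series ([0.95609] and rectifier): 0.95609 × 0.97500 = 0.93219
Parallel ([0.93219] and output breaker): 1 − (1 − 0.93219)(1 − 0.84800) = 0.98969
Series (DC bus capacitor and [0.98969]): 0.75500 × 0.98969 = 0.747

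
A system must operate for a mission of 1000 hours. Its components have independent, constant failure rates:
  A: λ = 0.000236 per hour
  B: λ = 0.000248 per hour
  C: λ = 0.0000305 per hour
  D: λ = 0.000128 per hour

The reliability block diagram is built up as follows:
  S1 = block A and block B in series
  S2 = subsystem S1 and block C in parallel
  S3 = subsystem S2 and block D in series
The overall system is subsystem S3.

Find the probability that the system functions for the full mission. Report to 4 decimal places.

0.8697

R(A) = exp(−0.000236 × 1000) = 0.789781
R(B) = exp(−0.000248 × 1000) = 0.780360
R(C) = exp(−0.0000305 × 1000) = 0.969960
R(D) = exp(−0.000128 × 1000) = 0.879853
Series (A and B): 0.789781 × 0.780360 = 0.616314
Parallel ([0.616314] and C): 1 − (1 − 0.616314)(1 − 0.969960) = 0.988474
Series ([0.988474] and D): 0.988474 × 0.879853 = 0.8697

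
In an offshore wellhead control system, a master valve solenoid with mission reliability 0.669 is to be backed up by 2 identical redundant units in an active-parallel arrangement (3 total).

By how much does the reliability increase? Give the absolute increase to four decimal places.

0.2947

R_before = 0.669
R_after = 1 − (1 − 0.669)^3 = 0.9637
ΔR = 0.9637 − 0.669 = 0.2947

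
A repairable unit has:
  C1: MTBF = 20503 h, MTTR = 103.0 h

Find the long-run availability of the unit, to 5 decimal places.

0.99500

A(C1) = MTBF/(MTBF+MTTR) = 20503/(20503+103.0) = 0.99500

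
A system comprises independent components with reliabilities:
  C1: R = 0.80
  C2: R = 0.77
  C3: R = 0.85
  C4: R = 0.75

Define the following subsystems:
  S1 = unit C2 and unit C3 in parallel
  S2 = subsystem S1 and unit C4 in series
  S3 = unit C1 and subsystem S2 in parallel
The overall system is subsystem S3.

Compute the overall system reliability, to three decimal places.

0.945

Parallel (C2 and C3): 1 − (1 − 0.77000)(1 − 0.85000) = 0.96550
Series ([0.96550] and C4): 0.96550 × 0.75000 = 0.72413
Parallel (C1 and [0.72413]): 1 − (1 − 0.80000)(1 − 0.72413) = 0.945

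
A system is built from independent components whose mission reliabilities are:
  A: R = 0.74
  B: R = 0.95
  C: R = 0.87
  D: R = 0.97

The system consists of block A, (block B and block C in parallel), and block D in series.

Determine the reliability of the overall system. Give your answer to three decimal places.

Parallel (B and C): 1 − (1 − 0.95000)(1 − 0.87000) = 0.99350
Series (A, [0.99350], and D): 0.74000 × 0.99350 × 0.97000 = 0.713

0.713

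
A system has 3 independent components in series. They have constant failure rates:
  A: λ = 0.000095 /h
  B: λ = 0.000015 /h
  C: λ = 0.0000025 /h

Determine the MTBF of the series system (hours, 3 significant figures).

Series of exponential components: λ_sys = Σ λ_i
λ_sys = 0.000095 + 0.000015 + 0.0000025 = 1.1250e-04 /h
MTBF = 1 / λ_sys = 8890 h

8890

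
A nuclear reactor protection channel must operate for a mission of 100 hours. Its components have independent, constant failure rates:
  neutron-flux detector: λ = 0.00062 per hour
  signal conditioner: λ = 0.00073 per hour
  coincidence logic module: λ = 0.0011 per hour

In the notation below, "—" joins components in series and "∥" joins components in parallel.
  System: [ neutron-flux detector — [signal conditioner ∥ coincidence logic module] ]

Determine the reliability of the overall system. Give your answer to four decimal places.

R(neutron-flux detector) = exp(−0.00062 × 100) = 0.939883
R(signal conditioner) = exp(−0.00073 × 100) = 0.929601
R(coincidence logic module) = exp(−0.0011 × 100) = 0.895834
Parallel (signal conditioner and coincidence logic module): 1 − (1 − 0.929601)(1 − 0.895834) = 0.992667
Series (neutron-flux detector and [0.992667]): 0.939883 × 0.992667 = 0.9330

0.9330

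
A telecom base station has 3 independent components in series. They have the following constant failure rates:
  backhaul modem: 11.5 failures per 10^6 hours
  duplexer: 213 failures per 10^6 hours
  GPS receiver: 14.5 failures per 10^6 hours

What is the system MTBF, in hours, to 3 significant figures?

4180

Series of exponential components: λ_sys = Σ λ_i
λ_sys = 0.0000115 + 0.000213 + 0.0000145 = 2.3900e-04 /h
MTBF = 1 / λ_sys = 4180 h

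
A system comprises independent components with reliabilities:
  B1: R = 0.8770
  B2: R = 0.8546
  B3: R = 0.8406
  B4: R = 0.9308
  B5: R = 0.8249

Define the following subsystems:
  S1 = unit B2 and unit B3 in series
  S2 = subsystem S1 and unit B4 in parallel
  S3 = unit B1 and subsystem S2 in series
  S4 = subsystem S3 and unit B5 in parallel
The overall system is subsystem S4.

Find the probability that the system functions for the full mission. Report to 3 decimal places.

0.975

Series (B2 and B3): 0.85460 × 0.84060 = 0.71838
Parallel ([0.71838] and B4): 1 − (1 − 0.71838)(1 − 0.93080) = 0.98051
Series (B1 and [0.98051]): 0.87700 × 0.98051 = 0.85991
Parallel ([0.85991] and B5): 1 − (1 − 0.85991)(1 − 0.82490) = 0.975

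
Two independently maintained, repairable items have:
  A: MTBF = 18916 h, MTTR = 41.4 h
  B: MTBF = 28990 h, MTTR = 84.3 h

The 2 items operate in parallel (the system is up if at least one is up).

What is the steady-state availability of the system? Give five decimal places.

A(A) = MTBF/(MTBF+MTTR) = 18916/(18916+41.4) = 0.997816
A(B) = MTBF/(MTBF+MTTR) = 28990/(28990+84.3) = 0.997101
Parallel availability: 1 − (1 − 0.997816)(1 − 0.997101) = 0.99999

0.99999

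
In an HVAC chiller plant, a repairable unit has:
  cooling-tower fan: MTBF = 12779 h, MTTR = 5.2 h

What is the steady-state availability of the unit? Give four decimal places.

A(cooling-tower fan) = MTBF/(MTBF+MTTR) = 12779/(12779+5.2) = 0.9996

0.9996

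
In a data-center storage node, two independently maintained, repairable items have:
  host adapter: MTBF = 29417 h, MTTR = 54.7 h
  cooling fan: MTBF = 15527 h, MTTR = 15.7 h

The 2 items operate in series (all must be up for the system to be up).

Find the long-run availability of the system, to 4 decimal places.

A(host adapter) = MTBF/(MTBF+MTTR) = 29417/(29417+54.7) = 0.998144
A(cooling fan) = MTBF/(MTBF+MTTR) = 15527/(15527+15.7) = 0.998990
Series availability: 0.998144 × 0.998990 = 0.9971

0.9971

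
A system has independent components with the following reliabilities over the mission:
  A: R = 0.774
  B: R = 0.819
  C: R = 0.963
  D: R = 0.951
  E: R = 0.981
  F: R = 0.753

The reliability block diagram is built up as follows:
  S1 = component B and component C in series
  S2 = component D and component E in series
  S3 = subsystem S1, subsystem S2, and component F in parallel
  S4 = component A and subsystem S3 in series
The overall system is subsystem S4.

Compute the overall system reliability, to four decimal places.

0.7713

Series (B and C): 0.819000 × 0.963000 = 0.788697
Series (D and E): 0.951000 × 0.981000 = 0.932931
Parallel ([0.788697], [0.932931], and F): 1 − (1 − 0.788697)(1 − 0.932931)(1 − 0.753000) = 0.996500
Series (A and [0.996500]): 0.774000 × 0.996500 = 0.7713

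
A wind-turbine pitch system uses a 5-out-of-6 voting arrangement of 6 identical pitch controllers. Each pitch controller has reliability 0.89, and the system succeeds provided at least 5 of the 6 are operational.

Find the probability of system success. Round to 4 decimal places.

R = Σ_{i=5}^{6} C(6,i) p^i (1−p)^{6−i} with p = 0.89
C(6,5)·0.89^5·0.11^1 = 0.368548
C(6,6)·0.89^6·0.11^0 = 0.496981
Sum = 0.8655

0.8655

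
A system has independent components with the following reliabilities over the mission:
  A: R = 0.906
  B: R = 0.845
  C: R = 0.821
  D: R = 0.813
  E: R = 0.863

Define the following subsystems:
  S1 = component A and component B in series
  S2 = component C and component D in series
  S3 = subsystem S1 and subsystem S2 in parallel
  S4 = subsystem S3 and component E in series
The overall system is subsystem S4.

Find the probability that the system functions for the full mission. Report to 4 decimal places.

0.7957

Series (A and B): 0.906000 × 0.845000 = 0.765570
Series (C and D): 0.821000 × 0.813000 = 0.667473
Parallel ([0.765570] and [0.667473]): 1 − (1 − 0.765570)(1 − 0.667473) = 0.922046
Series ([0.922046] and E): 0.922046 × 0.863000 = 0.7957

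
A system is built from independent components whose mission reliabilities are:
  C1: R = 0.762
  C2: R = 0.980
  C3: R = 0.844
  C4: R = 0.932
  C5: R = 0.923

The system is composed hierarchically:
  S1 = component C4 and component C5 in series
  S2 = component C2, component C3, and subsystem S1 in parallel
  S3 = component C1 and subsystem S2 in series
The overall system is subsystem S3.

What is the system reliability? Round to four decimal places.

0.7617

Series (C4 and C5): 0.932000 × 0.923000 = 0.860236
Parallel (C2, C3, and [0.860236]): 1 − (1 − 0.980000)(1 − 0.844000)(1 − 0.860236) = 0.999564
Series (C1 and [0.999564]): 0.762000 × 0.999564 = 0.7617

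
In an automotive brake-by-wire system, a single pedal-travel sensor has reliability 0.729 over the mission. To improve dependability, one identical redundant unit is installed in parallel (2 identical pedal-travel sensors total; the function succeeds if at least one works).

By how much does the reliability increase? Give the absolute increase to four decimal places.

0.1976

R_before = 0.729
R_after = 1 − (1 − 0.729)^2 = 0.9266
ΔR = 0.9266 − 0.729 = 0.1976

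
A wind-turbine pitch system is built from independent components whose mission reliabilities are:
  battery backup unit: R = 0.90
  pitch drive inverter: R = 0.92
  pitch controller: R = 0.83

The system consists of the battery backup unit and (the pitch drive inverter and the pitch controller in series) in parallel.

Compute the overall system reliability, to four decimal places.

Series (pitch drive inverter and pitch controller): 0.920000 × 0.830000 = 0.763600
Parallel (battery backup unit and [0.763600]): 1 − (1 − 0.900000)(1 − 0.763600) = 0.9764

0.9764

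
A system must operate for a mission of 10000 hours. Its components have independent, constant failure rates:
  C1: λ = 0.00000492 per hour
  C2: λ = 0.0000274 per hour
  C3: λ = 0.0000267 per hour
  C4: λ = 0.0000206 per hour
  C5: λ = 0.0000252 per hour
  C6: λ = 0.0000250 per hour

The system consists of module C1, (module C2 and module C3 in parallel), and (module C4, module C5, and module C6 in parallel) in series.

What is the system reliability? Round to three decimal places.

0.890

R(C1) = exp(−0.00000492 × 10000) = 0.95199
R(C2) = exp(−0.0000274 × 10000) = 0.76033
R(C3) = exp(−0.0000267 × 10000) = 0.76567
R(C4) = exp(−0.0000206 × 10000) = 0.81383
R(C5) = exp(−0.0000252 × 10000) = 0.77724
R(C6) = exp(−0.0000250 × 10000) = 0.77880
Parallel (C2 and C3): 1 − (1 − 0.76033)(1 − 0.76567) = 0.94384
Parallel (C4, C5, and C6): 1 − (1 − 0.81383)(1 − 0.77724)(1 − 0.77880) = 0.99083
Series (C1, [0.94384], and [0.99083]): 0.95199 × 0.94384 × 0.99083 = 0.890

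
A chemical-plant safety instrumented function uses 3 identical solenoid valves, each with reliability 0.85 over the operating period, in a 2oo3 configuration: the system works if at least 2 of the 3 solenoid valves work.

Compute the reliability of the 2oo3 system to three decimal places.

R = Σ_{i=2}^{3} C(3,i) p^i (1−p)^{3−i} with p = 0.85
C(3,2)·0.85^2·0.15^1 = 0.32513
C(3,3)·0.85^3·0.15^0 = 0.61413
Sum = 0.939

0.939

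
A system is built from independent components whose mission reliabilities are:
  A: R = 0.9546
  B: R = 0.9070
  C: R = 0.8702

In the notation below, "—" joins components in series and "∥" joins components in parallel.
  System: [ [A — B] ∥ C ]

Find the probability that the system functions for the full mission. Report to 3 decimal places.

Series (A and B): 0.95460 × 0.90700 = 0.86582
Parallel ([0.86582] and C): 1 − (1 − 0.86582)(1 − 0.87020) = 0.983

0.983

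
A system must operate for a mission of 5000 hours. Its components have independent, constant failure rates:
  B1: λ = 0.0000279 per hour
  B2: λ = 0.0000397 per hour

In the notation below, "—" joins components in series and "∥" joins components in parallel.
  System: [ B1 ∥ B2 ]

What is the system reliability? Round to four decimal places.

0.9766

R(B1) = exp(−0.0000279 × 5000) = 0.869793
R(B2) = exp(−0.0000397 × 5000) = 0.819960
Parallel (B1 and B2): 1 − (1 − 0.869793)(1 − 0.819960) = 0.9766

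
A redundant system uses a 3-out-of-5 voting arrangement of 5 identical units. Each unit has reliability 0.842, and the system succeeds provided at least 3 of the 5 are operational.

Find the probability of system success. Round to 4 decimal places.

0.9693

R = Σ_{i=3}^{5} C(5,i) p^i (1−p)^{5−i} with p = 0.842
C(5,3)·0.842^3·0.158^2 = 0.149022
C(5,4)·0.842^4·0.158^1 = 0.397078
C(5,5)·0.842^5·0.158^0 = 0.423214
Sum = 0.9693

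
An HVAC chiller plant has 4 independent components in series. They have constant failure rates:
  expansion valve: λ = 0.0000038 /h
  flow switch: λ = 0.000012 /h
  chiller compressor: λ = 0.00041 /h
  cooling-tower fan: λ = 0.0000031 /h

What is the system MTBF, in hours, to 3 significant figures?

2330

Series of exponential components: λ_sys = Σ λ_i
λ_sys = 0.0000038 + 0.000012 + 0.00041 + 0.0000031 = 4.2890e-04 /h
MTBF = 1 / λ_sys = 2330 h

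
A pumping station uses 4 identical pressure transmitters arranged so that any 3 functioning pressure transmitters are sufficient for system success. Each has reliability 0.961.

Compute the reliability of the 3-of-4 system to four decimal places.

R = Σ_{i=3}^{4} C(4,i) p^i (1−p)^{4−i} with p = 0.961
C(4,3)·0.961^3·0.039^1 = 0.138451
C(4,4)·0.961^4·0.039^0 = 0.852891
Sum = 0.9913

0.9913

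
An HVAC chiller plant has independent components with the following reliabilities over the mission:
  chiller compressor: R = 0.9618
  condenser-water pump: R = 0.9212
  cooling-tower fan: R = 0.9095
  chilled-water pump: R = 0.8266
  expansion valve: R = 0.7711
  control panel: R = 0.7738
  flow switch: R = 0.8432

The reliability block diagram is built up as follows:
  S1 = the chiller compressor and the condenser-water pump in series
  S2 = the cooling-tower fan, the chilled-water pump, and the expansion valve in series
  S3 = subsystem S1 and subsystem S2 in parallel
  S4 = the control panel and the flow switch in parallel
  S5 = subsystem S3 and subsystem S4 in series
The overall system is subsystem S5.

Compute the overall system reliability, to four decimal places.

0.9183

Series (chiller compressor and condenser-water pump): 0.961800 × 0.921200 = 0.886010
Series (cooling-tower fan, chilled-water pump, and expansion valve): 0.909500 × 0.826600 × 0.771100 = 0.579707
Parallel ([0.886010] and [0.579707]): 1 − (1 − 0.886010)(1 − 0.579707) = 0.952091
Parallel (control panel and flow switch): 1 − (1 − 0.773800)(1 − 0.843200) = 0.964532
Series ([0.952091] and [0.964532]): 0.952091 × 0.964532 = 0.9183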